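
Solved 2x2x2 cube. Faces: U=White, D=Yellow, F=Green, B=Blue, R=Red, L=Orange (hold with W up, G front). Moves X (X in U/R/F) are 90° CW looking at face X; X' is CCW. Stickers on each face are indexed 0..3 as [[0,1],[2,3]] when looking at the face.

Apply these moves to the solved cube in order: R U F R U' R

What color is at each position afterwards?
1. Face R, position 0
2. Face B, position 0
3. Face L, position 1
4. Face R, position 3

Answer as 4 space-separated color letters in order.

Answer: R O O W

Derivation:
After move 1 (R): R=RRRR U=WGWG F=GYGY D=YBYB B=WBWB
After move 2 (U): U=WWGG F=RRGY R=WBRR B=OOWB L=GYOO
After move 3 (F): F=GRYR U=WWOY R=GBGR D=RWYB L=GYOB
After move 4 (R): R=GGRB U=WROR F=GWYB D=RWYO B=YOWB
After move 5 (U'): U=RRWO F=GYYB R=GWRB B=GGWB L=YOOB
After move 6 (R): R=RGBW U=RYWB F=GWYO D=RWYG B=OGRB
Query 1: R[0] = R
Query 2: B[0] = O
Query 3: L[1] = O
Query 4: R[3] = W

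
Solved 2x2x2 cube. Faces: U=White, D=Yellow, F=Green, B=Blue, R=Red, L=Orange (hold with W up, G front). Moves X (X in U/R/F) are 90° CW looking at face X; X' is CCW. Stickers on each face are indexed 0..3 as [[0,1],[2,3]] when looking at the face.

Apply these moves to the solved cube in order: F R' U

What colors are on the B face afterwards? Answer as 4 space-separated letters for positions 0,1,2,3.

Answer: O Y R B

Derivation:
After move 1 (F): F=GGGG U=WWOO R=WRWR D=RRYY L=OYOY
After move 2 (R'): R=RRWW U=WBOB F=GWGO D=RGYG B=YBRB
After move 3 (U): U=OWBB F=RRGO R=YBWW B=OYRB L=GWOY
Query: B face = OYRB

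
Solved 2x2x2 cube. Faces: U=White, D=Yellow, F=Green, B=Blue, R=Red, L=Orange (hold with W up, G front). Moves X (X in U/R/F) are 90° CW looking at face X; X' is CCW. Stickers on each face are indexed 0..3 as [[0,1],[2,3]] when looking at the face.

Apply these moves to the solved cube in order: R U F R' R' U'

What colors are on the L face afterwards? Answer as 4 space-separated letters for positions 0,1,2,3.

Answer: R O O B

Derivation:
After move 1 (R): R=RRRR U=WGWG F=GYGY D=YBYB B=WBWB
After move 2 (U): U=WWGG F=RRGY R=WBRR B=OOWB L=GYOO
After move 3 (F): F=GRYR U=WWOY R=GBGR D=RWYB L=GYOB
After move 4 (R'): R=BRGG U=WWOO F=GWYY D=RRYR B=BOWB
After move 5 (R'): R=RGBG U=WWOB F=GWYO D=RWYY B=RORB
After move 6 (U'): U=WBWO F=GYYO R=GWBG B=RGRB L=ROOB
Query: L face = ROOB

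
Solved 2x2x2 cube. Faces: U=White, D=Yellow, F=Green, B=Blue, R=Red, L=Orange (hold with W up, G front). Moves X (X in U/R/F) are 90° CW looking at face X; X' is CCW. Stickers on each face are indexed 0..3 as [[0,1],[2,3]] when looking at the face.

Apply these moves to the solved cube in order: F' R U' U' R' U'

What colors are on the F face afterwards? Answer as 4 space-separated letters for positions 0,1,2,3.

After move 1 (F'): F=GGGG U=WWRR R=YRYR D=OOYY L=OWOW
After move 2 (R): R=YYRR U=WGRG F=GOGY D=OBYB B=RBWB
After move 3 (U'): U=GGWR F=OWGY R=GORR B=YYWB L=RBOW
After move 4 (U'): U=GRGW F=RBGY R=OWRR B=GOWB L=YYOW
After move 5 (R'): R=WROR U=GWGG F=RRGW D=OBYY B=BOBB
After move 6 (U'): U=WGGG F=YYGW R=RROR B=WRBB L=BOOW
Query: F face = YYGW

Answer: Y Y G W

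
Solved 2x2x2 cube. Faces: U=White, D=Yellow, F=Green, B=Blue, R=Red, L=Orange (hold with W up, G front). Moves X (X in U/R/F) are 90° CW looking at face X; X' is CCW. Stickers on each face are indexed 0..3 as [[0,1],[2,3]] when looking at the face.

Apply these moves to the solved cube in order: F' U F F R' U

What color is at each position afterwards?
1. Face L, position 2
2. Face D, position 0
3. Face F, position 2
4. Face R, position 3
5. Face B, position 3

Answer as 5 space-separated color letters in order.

Answer: O W R G B

Derivation:
After move 1 (F'): F=GGGG U=WWRR R=YRYR D=OOYY L=OWOW
After move 2 (U): U=RWRW F=YRGG R=BBYR B=OWBB L=GGOW
After move 3 (F): F=GYGR U=RWWG R=RBWR D=YBYY L=GOOO
After move 4 (F): F=GGRY U=RWOO R=WBGR D=WRYY L=GYOB
After move 5 (R'): R=BRWG U=RBOO F=GWRO D=WGYY B=YWRB
After move 6 (U): U=OROB F=BRRO R=YWWG B=GYRB L=GWOB
Query 1: L[2] = O
Query 2: D[0] = W
Query 3: F[2] = R
Query 4: R[3] = G
Query 5: B[3] = B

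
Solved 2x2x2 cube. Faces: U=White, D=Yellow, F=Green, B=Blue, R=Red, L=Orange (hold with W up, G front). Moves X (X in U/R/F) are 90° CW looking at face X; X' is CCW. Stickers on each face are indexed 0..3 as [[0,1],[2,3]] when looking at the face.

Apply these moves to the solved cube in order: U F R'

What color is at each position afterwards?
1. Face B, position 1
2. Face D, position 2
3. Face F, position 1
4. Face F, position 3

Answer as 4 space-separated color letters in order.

After move 1 (U): U=WWWW F=RRGG R=BBRR B=OOBB L=GGOO
After move 2 (F): F=GRGR U=WWOG R=WBWR D=RBYY L=GYOY
After move 3 (R'): R=BRWW U=WBOO F=GWGG D=RRYR B=YOBB
Query 1: B[1] = O
Query 2: D[2] = Y
Query 3: F[1] = W
Query 4: F[3] = G

Answer: O Y W G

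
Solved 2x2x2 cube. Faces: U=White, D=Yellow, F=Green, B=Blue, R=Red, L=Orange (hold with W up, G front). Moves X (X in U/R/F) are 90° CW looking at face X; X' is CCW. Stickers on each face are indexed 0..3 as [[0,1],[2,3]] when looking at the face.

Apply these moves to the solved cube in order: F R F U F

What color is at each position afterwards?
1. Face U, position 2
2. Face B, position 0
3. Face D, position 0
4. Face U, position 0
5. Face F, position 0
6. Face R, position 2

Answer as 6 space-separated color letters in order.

After move 1 (F): F=GGGG U=WWOO R=WRWR D=RRYY L=OYOY
After move 2 (R): R=WWRR U=WGOG F=GRGY D=RBYB B=OBWB
After move 3 (F): F=GGYR U=WGYY R=OWGR D=RWYB L=OROB
After move 4 (U): U=YWYG F=OWYR R=OBGR B=ORWB L=GGOB
After move 5 (F): F=YORW U=YWBG R=YBGR D=GOYB L=GROW
Query 1: U[2] = B
Query 2: B[0] = O
Query 3: D[0] = G
Query 4: U[0] = Y
Query 5: F[0] = Y
Query 6: R[2] = G

Answer: B O G Y Y G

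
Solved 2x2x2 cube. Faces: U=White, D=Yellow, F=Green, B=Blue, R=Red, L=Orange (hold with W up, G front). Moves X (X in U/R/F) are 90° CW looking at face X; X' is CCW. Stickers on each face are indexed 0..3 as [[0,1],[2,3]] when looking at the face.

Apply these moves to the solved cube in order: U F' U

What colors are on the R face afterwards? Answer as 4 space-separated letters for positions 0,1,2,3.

Answer: O O Y R

Derivation:
After move 1 (U): U=WWWW F=RRGG R=BBRR B=OOBB L=GGOO
After move 2 (F'): F=RGRG U=WWBR R=YBYR D=GOYY L=GWOW
After move 3 (U): U=BWRW F=YBRG R=OOYR B=GWBB L=RGOW
Query: R face = OOYR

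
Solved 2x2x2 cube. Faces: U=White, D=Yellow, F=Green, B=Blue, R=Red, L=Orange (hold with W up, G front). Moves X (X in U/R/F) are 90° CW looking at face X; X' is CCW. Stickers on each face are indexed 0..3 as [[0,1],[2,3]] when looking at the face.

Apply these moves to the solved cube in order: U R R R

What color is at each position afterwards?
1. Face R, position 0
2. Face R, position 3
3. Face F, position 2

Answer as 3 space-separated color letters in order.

After move 1 (U): U=WWWW F=RRGG R=BBRR B=OOBB L=GGOO
After move 2 (R): R=RBRB U=WRWG F=RYGY D=YBYO B=WOWB
After move 3 (R): R=RRBB U=WYWY F=RBGO D=YWYW B=GORB
After move 4 (R): R=BRBR U=WBWO F=RWGW D=YRYG B=YOYB
Query 1: R[0] = B
Query 2: R[3] = R
Query 3: F[2] = G

Answer: B R G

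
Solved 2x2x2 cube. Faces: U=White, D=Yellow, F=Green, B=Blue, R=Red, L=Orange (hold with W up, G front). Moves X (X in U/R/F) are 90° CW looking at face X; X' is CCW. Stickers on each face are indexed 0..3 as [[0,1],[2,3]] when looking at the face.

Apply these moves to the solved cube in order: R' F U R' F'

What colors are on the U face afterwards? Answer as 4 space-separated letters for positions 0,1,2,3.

After move 1 (R'): R=RRRR U=WBWB F=GWGW D=YGYG B=YBYB
After move 2 (F): F=GGWW U=WBOO R=WRBR D=RRYG L=OYOG
After move 3 (U): U=OWOB F=WRWW R=YBBR B=OYYB L=GGOG
After move 4 (R'): R=BRYB U=OYOO F=WWWB D=RRYW B=GYRB
After move 5 (F'): F=WBWW U=OYBY R=RRRB D=GGYW L=GOOO
Query: U face = OYBY

Answer: O Y B Y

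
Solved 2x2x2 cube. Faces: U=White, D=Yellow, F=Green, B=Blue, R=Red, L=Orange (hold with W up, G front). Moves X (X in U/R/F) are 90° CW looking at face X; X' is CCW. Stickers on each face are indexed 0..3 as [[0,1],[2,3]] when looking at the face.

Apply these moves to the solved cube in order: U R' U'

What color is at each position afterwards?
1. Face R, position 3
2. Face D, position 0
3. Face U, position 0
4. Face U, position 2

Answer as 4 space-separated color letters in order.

After move 1 (U): U=WWWW F=RRGG R=BBRR B=OOBB L=GGOO
After move 2 (R'): R=BRBR U=WBWO F=RWGW D=YRYG B=YOYB
After move 3 (U'): U=BOWW F=GGGW R=RWBR B=BRYB L=YOOO
Query 1: R[3] = R
Query 2: D[0] = Y
Query 3: U[0] = B
Query 4: U[2] = W

Answer: R Y B W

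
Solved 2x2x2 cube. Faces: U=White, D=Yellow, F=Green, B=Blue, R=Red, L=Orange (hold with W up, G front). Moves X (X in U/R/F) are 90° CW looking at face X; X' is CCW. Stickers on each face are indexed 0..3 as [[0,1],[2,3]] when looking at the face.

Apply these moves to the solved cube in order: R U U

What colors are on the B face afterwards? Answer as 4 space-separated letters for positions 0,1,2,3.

Answer: G Y W B

Derivation:
After move 1 (R): R=RRRR U=WGWG F=GYGY D=YBYB B=WBWB
After move 2 (U): U=WWGG F=RRGY R=WBRR B=OOWB L=GYOO
After move 3 (U): U=GWGW F=WBGY R=OORR B=GYWB L=RROO
Query: B face = GYWB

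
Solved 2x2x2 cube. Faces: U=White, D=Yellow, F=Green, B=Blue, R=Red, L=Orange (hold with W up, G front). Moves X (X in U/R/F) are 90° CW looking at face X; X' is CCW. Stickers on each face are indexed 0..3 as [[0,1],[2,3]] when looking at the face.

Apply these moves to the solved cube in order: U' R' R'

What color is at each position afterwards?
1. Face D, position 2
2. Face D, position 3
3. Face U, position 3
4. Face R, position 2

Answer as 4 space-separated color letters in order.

After move 1 (U'): U=WWWW F=OOGG R=GGRR B=RRBB L=BBOO
After move 2 (R'): R=GRGR U=WBWR F=OWGW D=YOYG B=YRYB
After move 3 (R'): R=RRGG U=WYWY F=OBGR D=YWYW B=GROB
Query 1: D[2] = Y
Query 2: D[3] = W
Query 3: U[3] = Y
Query 4: R[2] = G

Answer: Y W Y G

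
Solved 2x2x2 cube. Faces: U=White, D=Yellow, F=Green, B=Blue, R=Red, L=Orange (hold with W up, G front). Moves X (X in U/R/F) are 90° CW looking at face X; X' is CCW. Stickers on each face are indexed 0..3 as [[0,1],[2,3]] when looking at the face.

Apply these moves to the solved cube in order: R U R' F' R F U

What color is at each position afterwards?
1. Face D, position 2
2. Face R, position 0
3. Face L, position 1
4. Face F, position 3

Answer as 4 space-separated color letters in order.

After move 1 (R): R=RRRR U=WGWG F=GYGY D=YBYB B=WBWB
After move 2 (U): U=WWGG F=RRGY R=WBRR B=OOWB L=GYOO
After move 3 (R'): R=BRWR U=WWGO F=RWGG D=YRYY B=BOBB
After move 4 (F'): F=WGRG U=WWBW R=RRYR D=YOYY L=GOOG
After move 5 (R): R=YRRR U=WGBG F=WORY D=YBYB B=WOWB
After move 6 (F): F=RWYO U=WGGO R=BRGR D=RYYB L=GYOB
After move 7 (U): U=GWOG F=BRYO R=WOGR B=GYWB L=RWOB
Query 1: D[2] = Y
Query 2: R[0] = W
Query 3: L[1] = W
Query 4: F[3] = O

Answer: Y W W O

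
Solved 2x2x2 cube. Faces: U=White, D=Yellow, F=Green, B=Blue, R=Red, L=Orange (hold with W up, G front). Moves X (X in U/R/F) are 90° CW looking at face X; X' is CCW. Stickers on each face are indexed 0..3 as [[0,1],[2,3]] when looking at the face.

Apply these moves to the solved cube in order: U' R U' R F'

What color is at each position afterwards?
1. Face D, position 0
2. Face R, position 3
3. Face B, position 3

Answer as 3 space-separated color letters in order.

After move 1 (U'): U=WWWW F=OOGG R=GGRR B=RRBB L=BBOO
After move 2 (R): R=RGRG U=WOWG F=OYGY D=YBYR B=WRWB
After move 3 (U'): U=OGWW F=BBGY R=OYRG B=RGWB L=WROO
After move 4 (R): R=ROGY U=OBWY F=BBGR D=YWYR B=WGGB
After move 5 (F'): F=BRBG U=OBRG R=WOYY D=ROYR L=WYOW
Query 1: D[0] = R
Query 2: R[3] = Y
Query 3: B[3] = B

Answer: R Y B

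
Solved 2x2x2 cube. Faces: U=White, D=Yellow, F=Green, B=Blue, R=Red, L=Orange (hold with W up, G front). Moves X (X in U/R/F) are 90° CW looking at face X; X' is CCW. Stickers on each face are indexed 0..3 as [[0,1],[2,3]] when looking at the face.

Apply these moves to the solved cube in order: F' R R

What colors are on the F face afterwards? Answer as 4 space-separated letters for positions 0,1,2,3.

Answer: G B G B

Derivation:
After move 1 (F'): F=GGGG U=WWRR R=YRYR D=OOYY L=OWOW
After move 2 (R): R=YYRR U=WGRG F=GOGY D=OBYB B=RBWB
After move 3 (R): R=RYRY U=WORY F=GBGB D=OWYR B=GBGB
Query: F face = GBGB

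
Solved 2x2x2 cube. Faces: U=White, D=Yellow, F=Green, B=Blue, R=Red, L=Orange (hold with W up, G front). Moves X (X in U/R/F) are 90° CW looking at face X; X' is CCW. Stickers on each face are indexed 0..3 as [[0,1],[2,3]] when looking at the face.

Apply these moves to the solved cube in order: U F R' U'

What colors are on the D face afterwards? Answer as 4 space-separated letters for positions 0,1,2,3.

Answer: R R Y R

Derivation:
After move 1 (U): U=WWWW F=RRGG R=BBRR B=OOBB L=GGOO
After move 2 (F): F=GRGR U=WWOG R=WBWR D=RBYY L=GYOY
After move 3 (R'): R=BRWW U=WBOO F=GWGG D=RRYR B=YOBB
After move 4 (U'): U=BOWO F=GYGG R=GWWW B=BRBB L=YOOY
Query: D face = RRYR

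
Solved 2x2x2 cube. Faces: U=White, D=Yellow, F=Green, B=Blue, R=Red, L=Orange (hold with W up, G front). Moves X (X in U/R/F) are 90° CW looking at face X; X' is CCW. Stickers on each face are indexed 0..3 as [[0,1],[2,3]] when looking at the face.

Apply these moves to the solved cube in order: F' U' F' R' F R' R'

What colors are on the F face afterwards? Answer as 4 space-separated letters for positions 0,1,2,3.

Answer: O W Y Y

Derivation:
After move 1 (F'): F=GGGG U=WWRR R=YRYR D=OOYY L=OWOW
After move 2 (U'): U=WRWR F=OWGG R=GGYR B=YRBB L=BBOW
After move 3 (F'): F=WGOG U=WRGY R=OGOR D=BWYY L=BROW
After move 4 (R'): R=GROO U=WBGY F=WROY D=BGYG B=YRWB
After move 5 (F): F=OWYR U=WBWR R=GRYO D=OGYG L=BBOG
After move 6 (R'): R=ROGY U=WWWY F=OBYR D=OWYR B=GRGB
After move 7 (R'): R=OYRG U=WGWG F=OWYY D=OBYR B=RRWB
Query: F face = OWYY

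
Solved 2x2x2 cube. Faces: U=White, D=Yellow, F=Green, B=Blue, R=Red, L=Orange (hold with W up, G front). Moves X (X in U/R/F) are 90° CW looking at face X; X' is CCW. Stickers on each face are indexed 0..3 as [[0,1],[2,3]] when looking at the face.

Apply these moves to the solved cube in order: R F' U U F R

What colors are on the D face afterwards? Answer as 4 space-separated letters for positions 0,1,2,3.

Answer: Y W Y Y

Derivation:
After move 1 (R): R=RRRR U=WGWG F=GYGY D=YBYB B=WBWB
After move 2 (F'): F=YYGG U=WGRR R=BRYR D=OOYB L=OGOW
After move 3 (U): U=RWRG F=BRGG R=WBYR B=OGWB L=YYOW
After move 4 (U): U=RRGW F=WBGG R=OGYR B=YYWB L=BROW
After move 5 (F): F=GWGB U=RRWR R=GGWR D=YOYB L=BOOO
After move 6 (R): R=WGRG U=RWWB F=GOGB D=YWYY B=RYRB
Query: D face = YWYY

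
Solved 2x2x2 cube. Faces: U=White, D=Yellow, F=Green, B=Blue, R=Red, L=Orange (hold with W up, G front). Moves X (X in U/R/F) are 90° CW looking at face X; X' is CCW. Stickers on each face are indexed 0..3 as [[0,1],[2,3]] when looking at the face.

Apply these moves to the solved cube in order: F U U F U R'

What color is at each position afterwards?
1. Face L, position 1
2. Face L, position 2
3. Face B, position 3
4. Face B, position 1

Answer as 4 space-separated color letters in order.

After move 1 (F): F=GGGG U=WWOO R=WRWR D=RRYY L=OYOY
After move 2 (U): U=OWOW F=WRGG R=BBWR B=OYBB L=GGOY
After move 3 (U): U=OOWW F=BBGG R=OYWR B=GGBB L=WROY
After move 4 (F): F=GBGB U=OOYR R=WYWR D=WOYY L=WROR
After move 5 (U): U=YORO F=WYGB R=GGWR B=WRBB L=GBOR
After move 6 (R'): R=GRGW U=YBRW F=WOGO D=WYYB B=YROB
Query 1: L[1] = B
Query 2: L[2] = O
Query 3: B[3] = B
Query 4: B[1] = R

Answer: B O B R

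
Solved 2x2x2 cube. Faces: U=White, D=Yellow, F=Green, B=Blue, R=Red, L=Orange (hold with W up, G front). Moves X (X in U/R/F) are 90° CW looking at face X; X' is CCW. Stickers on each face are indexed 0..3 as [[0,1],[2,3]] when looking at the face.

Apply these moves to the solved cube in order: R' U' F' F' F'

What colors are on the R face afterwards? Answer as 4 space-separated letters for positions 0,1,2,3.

After move 1 (R'): R=RRRR U=WBWB F=GWGW D=YGYG B=YBYB
After move 2 (U'): U=BBWW F=OOGW R=GWRR B=RRYB L=YBOO
After move 3 (F'): F=OWOG U=BBGR R=GWYR D=BOYG L=YWOW
After move 4 (F'): F=WGOO U=BBGY R=OWBR D=WWYG L=YROG
After move 5 (F'): F=GOWO U=BBOB R=WWWR D=RGYG L=YYOG
Query: R face = WWWR

Answer: W W W R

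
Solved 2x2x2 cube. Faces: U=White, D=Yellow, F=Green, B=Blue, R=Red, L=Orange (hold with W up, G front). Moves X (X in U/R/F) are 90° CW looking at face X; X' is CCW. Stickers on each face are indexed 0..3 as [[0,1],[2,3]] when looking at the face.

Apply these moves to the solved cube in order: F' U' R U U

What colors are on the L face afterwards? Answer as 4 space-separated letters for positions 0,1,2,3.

Answer: Y G O W

Derivation:
After move 1 (F'): F=GGGG U=WWRR R=YRYR D=OOYY L=OWOW
After move 2 (U'): U=WRWR F=OWGG R=GGYR B=YRBB L=BBOW
After move 3 (R): R=YGRG U=WWWG F=OOGY D=OBYY B=RRRB
After move 4 (U): U=WWGW F=YGGY R=RRRG B=BBRB L=OOOW
After move 5 (U): U=GWWW F=RRGY R=BBRG B=OORB L=YGOW
Query: L face = YGOW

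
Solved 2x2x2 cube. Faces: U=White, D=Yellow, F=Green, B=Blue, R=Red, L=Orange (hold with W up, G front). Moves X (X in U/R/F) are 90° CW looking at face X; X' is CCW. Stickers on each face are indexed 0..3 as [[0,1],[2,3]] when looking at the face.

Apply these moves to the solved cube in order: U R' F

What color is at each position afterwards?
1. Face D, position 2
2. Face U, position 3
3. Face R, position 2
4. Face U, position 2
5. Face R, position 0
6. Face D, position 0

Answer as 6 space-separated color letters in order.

Answer: Y G O O W B

Derivation:
After move 1 (U): U=WWWW F=RRGG R=BBRR B=OOBB L=GGOO
After move 2 (R'): R=BRBR U=WBWO F=RWGW D=YRYG B=YOYB
After move 3 (F): F=GRWW U=WBOG R=WROR D=BBYG L=GYOR
Query 1: D[2] = Y
Query 2: U[3] = G
Query 3: R[2] = O
Query 4: U[2] = O
Query 5: R[0] = W
Query 6: D[0] = B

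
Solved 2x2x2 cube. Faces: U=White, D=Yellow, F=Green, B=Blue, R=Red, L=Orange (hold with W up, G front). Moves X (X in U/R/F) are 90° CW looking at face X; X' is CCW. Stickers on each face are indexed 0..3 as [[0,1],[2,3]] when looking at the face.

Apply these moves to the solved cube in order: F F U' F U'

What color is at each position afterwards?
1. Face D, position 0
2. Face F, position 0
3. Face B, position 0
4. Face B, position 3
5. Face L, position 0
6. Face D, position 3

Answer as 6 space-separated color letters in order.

Answer: O B W B O Y

Derivation:
After move 1 (F): F=GGGG U=WWOO R=WRWR D=RRYY L=OYOY
After move 2 (F): F=GGGG U=WWYY R=OROR D=WWYY L=OROR
After move 3 (U'): U=WYWY F=ORGG R=GGOR B=ORBB L=BBOR
After move 4 (F): F=GOGR U=WYRB R=WGYR D=OGYY L=BWOW
After move 5 (U'): U=YBWR F=BWGR R=GOYR B=WGBB L=OROW
Query 1: D[0] = O
Query 2: F[0] = B
Query 3: B[0] = W
Query 4: B[3] = B
Query 5: L[0] = O
Query 6: D[3] = Y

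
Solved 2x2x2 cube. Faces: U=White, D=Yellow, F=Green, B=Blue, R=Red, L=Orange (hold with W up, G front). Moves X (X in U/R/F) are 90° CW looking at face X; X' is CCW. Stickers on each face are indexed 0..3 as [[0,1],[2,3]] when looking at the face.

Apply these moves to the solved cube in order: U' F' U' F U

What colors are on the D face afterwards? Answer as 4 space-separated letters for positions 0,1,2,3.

After move 1 (U'): U=WWWW F=OOGG R=GGRR B=RRBB L=BBOO
After move 2 (F'): F=OGOG U=WWGR R=YGYR D=BOYY L=BWOW
After move 3 (U'): U=WRWG F=BWOG R=OGYR B=YGBB L=RROW
After move 4 (F): F=OBGW U=WRWR R=WGGR D=YOYY L=RBOO
After move 5 (U): U=WWRR F=WGGW R=YGGR B=RBBB L=OBOO
Query: D face = YOYY

Answer: Y O Y Y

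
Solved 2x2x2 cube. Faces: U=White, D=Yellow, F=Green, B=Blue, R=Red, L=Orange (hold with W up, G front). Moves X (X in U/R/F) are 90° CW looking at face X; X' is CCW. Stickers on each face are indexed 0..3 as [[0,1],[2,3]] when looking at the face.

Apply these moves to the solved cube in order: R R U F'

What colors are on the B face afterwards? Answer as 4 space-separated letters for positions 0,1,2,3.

After move 1 (R): R=RRRR U=WGWG F=GYGY D=YBYB B=WBWB
After move 2 (R): R=RRRR U=WYWY F=GBGB D=YWYW B=GBGB
After move 3 (U): U=WWYY F=RRGB R=GBRR B=OOGB L=GBOO
After move 4 (F'): F=RBRG U=WWGR R=WBYR D=BOYW L=GYOY
Query: B face = OOGB

Answer: O O G B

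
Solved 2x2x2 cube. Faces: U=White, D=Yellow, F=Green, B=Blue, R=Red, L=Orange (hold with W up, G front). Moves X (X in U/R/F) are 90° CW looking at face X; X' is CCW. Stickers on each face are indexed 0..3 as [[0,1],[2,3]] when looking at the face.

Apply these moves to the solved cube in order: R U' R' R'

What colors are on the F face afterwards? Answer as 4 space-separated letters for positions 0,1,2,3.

After move 1 (R): R=RRRR U=WGWG F=GYGY D=YBYB B=WBWB
After move 2 (U'): U=GGWW F=OOGY R=GYRR B=RRWB L=WBOO
After move 3 (R'): R=YRGR U=GWWR F=OGGW D=YOYY B=BRBB
After move 4 (R'): R=RRYG U=GBWB F=OWGR D=YGYW B=YROB
Query: F face = OWGR

Answer: O W G R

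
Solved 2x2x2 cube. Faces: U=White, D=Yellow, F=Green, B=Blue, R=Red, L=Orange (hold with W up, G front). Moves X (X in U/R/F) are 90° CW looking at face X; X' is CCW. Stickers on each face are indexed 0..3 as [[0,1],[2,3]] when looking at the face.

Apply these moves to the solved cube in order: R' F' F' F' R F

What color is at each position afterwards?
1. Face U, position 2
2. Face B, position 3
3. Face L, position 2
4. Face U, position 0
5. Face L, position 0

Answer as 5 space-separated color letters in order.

After move 1 (R'): R=RRRR U=WBWB F=GWGW D=YGYG B=YBYB
After move 2 (F'): F=WWGG U=WBRR R=GRYR D=OOYG L=OBOW
After move 3 (F'): F=WGWG U=WBGY R=OROR D=BWYG L=OROR
After move 4 (F'): F=GGWW U=WBOO R=WRBR D=RRYG L=OYOG
After move 5 (R): R=BWRR U=WGOW F=GRWG D=RYYY B=OBBB
After move 6 (F): F=WGGR U=WGGY R=OWWR D=RBYY L=OROY
Query 1: U[2] = G
Query 2: B[3] = B
Query 3: L[2] = O
Query 4: U[0] = W
Query 5: L[0] = O

Answer: G B O W O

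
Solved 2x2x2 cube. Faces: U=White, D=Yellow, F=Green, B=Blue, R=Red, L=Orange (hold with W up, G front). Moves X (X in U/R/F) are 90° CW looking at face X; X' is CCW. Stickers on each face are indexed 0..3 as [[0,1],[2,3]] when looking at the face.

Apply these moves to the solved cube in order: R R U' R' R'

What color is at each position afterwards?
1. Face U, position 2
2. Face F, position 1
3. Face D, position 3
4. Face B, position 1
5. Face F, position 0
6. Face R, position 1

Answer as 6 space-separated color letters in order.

Answer: W G W R O R

Derivation:
After move 1 (R): R=RRRR U=WGWG F=GYGY D=YBYB B=WBWB
After move 2 (R): R=RRRR U=WYWY F=GBGB D=YWYW B=GBGB
After move 3 (U'): U=YYWW F=OOGB R=GBRR B=RRGB L=GBOO
After move 4 (R'): R=BRGR U=YGWR F=OYGW D=YOYB B=WRWB
After move 5 (R'): R=RRBG U=YWWW F=OGGR D=YYYW B=BROB
Query 1: U[2] = W
Query 2: F[1] = G
Query 3: D[3] = W
Query 4: B[1] = R
Query 5: F[0] = O
Query 6: R[1] = R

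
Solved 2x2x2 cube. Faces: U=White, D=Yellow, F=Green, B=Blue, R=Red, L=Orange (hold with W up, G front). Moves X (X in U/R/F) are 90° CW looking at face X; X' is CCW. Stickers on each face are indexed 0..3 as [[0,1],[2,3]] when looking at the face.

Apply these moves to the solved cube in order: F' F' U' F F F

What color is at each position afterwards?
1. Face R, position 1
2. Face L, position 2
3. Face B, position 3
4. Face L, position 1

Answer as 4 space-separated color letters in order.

Answer: G O B Y

Derivation:
After move 1 (F'): F=GGGG U=WWRR R=YRYR D=OOYY L=OWOW
After move 2 (F'): F=GGGG U=WWYY R=OROR D=WWYY L=OROR
After move 3 (U'): U=WYWY F=ORGG R=GGOR B=ORBB L=BBOR
After move 4 (F): F=GOGR U=WYRB R=WGYR D=OGYY L=BWOW
After move 5 (F): F=GGRO U=WYWW R=RGBR D=YWYY L=BOOG
After move 6 (F): F=RGOG U=WYGO R=WGWR D=BRYY L=BYOW
Query 1: R[1] = G
Query 2: L[2] = O
Query 3: B[3] = B
Query 4: L[1] = Y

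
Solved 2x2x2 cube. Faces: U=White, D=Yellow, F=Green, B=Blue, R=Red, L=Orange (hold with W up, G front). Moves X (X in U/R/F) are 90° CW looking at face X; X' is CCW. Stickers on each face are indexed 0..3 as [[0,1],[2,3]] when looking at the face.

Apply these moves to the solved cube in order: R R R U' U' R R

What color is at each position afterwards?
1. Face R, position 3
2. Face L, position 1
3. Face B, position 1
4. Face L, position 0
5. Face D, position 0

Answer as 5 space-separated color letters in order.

Answer: O R W R Y

Derivation:
After move 1 (R): R=RRRR U=WGWG F=GYGY D=YBYB B=WBWB
After move 2 (R): R=RRRR U=WYWY F=GBGB D=YWYW B=GBGB
After move 3 (R): R=RRRR U=WBWB F=GWGW D=YGYG B=YBYB
After move 4 (U'): U=BBWW F=OOGW R=GWRR B=RRYB L=YBOO
After move 5 (U'): U=BWBW F=YBGW R=OORR B=GWYB L=RROO
After move 6 (R): R=RORO U=BBBW F=YGGG D=YYYG B=WWWB
After move 7 (R): R=RROO U=BGBG F=YYGG D=YWYW B=WWBB
Query 1: R[3] = O
Query 2: L[1] = R
Query 3: B[1] = W
Query 4: L[0] = R
Query 5: D[0] = Y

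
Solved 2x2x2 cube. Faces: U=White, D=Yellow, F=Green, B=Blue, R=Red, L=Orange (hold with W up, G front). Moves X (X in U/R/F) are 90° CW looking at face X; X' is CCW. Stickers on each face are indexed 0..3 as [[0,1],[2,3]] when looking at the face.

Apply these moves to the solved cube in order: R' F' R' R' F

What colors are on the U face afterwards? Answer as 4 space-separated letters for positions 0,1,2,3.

After move 1 (R'): R=RRRR U=WBWB F=GWGW D=YGYG B=YBYB
After move 2 (F'): F=WWGG U=WBRR R=GRYR D=OOYG L=OBOW
After move 3 (R'): R=RRGY U=WYRY F=WBGR D=OWYG B=GBOB
After move 4 (R'): R=RYRG U=WORG F=WYGY D=OBYR B=GBWB
After move 5 (F): F=GWYY U=WOWB R=RYGG D=RRYR L=OOOB
Query: U face = WOWB

Answer: W O W B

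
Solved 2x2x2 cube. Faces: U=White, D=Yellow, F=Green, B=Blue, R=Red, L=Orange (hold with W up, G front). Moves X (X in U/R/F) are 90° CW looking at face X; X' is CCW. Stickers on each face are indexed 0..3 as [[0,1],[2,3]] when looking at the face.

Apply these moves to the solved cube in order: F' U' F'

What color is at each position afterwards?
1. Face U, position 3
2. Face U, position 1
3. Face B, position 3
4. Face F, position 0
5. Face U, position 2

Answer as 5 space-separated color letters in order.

Answer: Y R B W G

Derivation:
After move 1 (F'): F=GGGG U=WWRR R=YRYR D=OOYY L=OWOW
After move 2 (U'): U=WRWR F=OWGG R=GGYR B=YRBB L=BBOW
After move 3 (F'): F=WGOG U=WRGY R=OGOR D=BWYY L=BROW
Query 1: U[3] = Y
Query 2: U[1] = R
Query 3: B[3] = B
Query 4: F[0] = W
Query 5: U[2] = G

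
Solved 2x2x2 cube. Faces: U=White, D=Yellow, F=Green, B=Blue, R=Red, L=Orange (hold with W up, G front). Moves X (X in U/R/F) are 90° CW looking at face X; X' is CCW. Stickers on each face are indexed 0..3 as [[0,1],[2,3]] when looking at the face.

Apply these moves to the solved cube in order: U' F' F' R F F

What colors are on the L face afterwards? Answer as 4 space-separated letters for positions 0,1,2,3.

After move 1 (U'): U=WWWW F=OOGG R=GGRR B=RRBB L=BBOO
After move 2 (F'): F=OGOG U=WWGR R=YGYR D=BOYY L=BWOW
After move 3 (F'): F=GGOO U=WWYY R=OGBR D=WWYY L=BROG
After move 4 (R): R=BORG U=WGYO F=GWOY D=WBYR B=YRWB
After move 5 (F): F=OGYW U=WGGR R=YOOG D=RBYR L=BWOB
After move 6 (F): F=YOWG U=WGBW R=GORG D=OYYR L=BROB
Query: L face = BROB

Answer: B R O B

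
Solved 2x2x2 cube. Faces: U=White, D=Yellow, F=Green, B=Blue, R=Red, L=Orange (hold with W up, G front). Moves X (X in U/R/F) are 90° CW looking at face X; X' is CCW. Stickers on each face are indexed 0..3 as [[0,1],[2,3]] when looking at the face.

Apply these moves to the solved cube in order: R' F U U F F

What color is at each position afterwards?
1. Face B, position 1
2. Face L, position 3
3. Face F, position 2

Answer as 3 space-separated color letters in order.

Answer: G O B

Derivation:
After move 1 (R'): R=RRRR U=WBWB F=GWGW D=YGYG B=YBYB
After move 2 (F): F=GGWW U=WBOO R=WRBR D=RRYG L=OYOG
After move 3 (U): U=OWOB F=WRWW R=YBBR B=OYYB L=GGOG
After move 4 (U): U=OOBW F=YBWW R=OYBR B=GGYB L=WROG
After move 5 (F): F=WYWB U=OOGR R=BYWR D=BOYG L=WROR
After move 6 (F): F=WWBY U=OORR R=GYRR D=WBYG L=WBOO
Query 1: B[1] = G
Query 2: L[3] = O
Query 3: F[2] = B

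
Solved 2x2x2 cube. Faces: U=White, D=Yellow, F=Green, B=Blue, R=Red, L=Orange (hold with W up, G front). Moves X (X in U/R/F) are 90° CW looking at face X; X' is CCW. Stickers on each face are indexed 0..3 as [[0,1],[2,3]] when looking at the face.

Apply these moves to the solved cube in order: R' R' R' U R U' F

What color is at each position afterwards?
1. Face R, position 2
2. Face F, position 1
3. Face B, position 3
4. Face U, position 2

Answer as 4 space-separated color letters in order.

Answer: G G B O

Derivation:
After move 1 (R'): R=RRRR U=WBWB F=GWGW D=YGYG B=YBYB
After move 2 (R'): R=RRRR U=WYWY F=GBGB D=YWYW B=GBGB
After move 3 (R'): R=RRRR U=WGWG F=GYGY D=YBYB B=WBWB
After move 4 (U): U=WWGG F=RRGY R=WBRR B=OOWB L=GYOO
After move 5 (R): R=RWRB U=WRGY F=RBGB D=YWYO B=GOWB
After move 6 (U'): U=RYWG F=GYGB R=RBRB B=RWWB L=GOOO
After move 7 (F): F=GGBY U=RYOO R=WBGB D=RRYO L=GYOW
Query 1: R[2] = G
Query 2: F[1] = G
Query 3: B[3] = B
Query 4: U[2] = O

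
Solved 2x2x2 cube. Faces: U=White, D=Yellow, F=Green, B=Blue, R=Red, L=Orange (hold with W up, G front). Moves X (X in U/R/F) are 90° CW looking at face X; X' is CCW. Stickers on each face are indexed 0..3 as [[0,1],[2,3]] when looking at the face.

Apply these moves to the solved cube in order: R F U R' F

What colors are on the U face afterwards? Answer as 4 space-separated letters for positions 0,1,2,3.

After move 1 (R): R=RRRR U=WGWG F=GYGY D=YBYB B=WBWB
After move 2 (F): F=GGYY U=WGOO R=WRGR D=RRYB L=OYOB
After move 3 (U): U=OWOG F=WRYY R=WBGR B=OYWB L=GGOB
After move 4 (R'): R=BRWG U=OWOO F=WWYG D=RRYY B=BYRB
After move 5 (F): F=YWGW U=OWBG R=OROG D=WBYY L=GROR
Query: U face = OWBG

Answer: O W B G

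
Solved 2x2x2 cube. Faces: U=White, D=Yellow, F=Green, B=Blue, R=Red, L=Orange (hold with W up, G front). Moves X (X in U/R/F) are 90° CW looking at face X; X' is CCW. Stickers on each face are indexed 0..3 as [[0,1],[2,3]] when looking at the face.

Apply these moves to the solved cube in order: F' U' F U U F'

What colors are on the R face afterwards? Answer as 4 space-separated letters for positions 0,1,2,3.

Answer: G O Y R

Derivation:
After move 1 (F'): F=GGGG U=WWRR R=YRYR D=OOYY L=OWOW
After move 2 (U'): U=WRWR F=OWGG R=GGYR B=YRBB L=BBOW
After move 3 (F): F=GOGW U=WRWB R=WGRR D=YGYY L=BOOO
After move 4 (U): U=WWBR F=WGGW R=YRRR B=BOBB L=GOOO
After move 5 (U): U=BWRW F=YRGW R=BORR B=GOBB L=WGOO
After move 6 (F'): F=RWYG U=BWBR R=GOYR D=GOYY L=WWOR
Query: R face = GOYR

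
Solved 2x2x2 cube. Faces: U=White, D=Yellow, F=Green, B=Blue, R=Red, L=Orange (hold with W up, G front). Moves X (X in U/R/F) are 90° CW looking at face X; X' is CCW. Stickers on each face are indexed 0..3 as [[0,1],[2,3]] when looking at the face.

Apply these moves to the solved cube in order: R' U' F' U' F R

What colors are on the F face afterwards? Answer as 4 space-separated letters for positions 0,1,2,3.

Answer: O O G G

Derivation:
After move 1 (R'): R=RRRR U=WBWB F=GWGW D=YGYG B=YBYB
After move 2 (U'): U=BBWW F=OOGW R=GWRR B=RRYB L=YBOO
After move 3 (F'): F=OWOG U=BBGR R=GWYR D=BOYG L=YWOW
After move 4 (U'): U=BRBG F=YWOG R=OWYR B=GWYB L=RROW
After move 5 (F): F=OYGW U=BRWR R=BWGR D=YOYG L=RBOO
After move 6 (R): R=GBRW U=BYWW F=OOGG D=YYYG B=RWRB
Query: F face = OOGG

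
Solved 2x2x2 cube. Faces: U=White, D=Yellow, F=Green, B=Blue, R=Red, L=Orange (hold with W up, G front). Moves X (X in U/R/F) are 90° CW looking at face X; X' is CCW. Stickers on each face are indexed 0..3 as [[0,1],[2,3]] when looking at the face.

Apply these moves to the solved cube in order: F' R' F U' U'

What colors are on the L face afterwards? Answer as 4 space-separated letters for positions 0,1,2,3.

Answer: R R O G

Derivation:
After move 1 (F'): F=GGGG U=WWRR R=YRYR D=OOYY L=OWOW
After move 2 (R'): R=RRYY U=WBRB F=GWGR D=OGYG B=YBOB
After move 3 (F): F=GGRW U=WBWW R=RRBY D=YRYG L=OOOG
After move 4 (U'): U=BWWW F=OORW R=GGBY B=RROB L=YBOG
After move 5 (U'): U=WWBW F=YBRW R=OOBY B=GGOB L=RROG
Query: L face = RROG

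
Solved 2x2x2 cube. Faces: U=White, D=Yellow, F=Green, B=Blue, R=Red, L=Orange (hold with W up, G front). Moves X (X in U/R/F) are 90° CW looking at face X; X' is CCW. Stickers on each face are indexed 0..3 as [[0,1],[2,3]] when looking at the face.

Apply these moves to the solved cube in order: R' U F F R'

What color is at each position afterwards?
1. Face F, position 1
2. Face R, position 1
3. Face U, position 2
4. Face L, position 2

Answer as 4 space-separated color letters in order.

Answer: W R G O

Derivation:
After move 1 (R'): R=RRRR U=WBWB F=GWGW D=YGYG B=YBYB
After move 2 (U): U=WWBB F=RRGW R=YBRR B=OOYB L=GWOO
After move 3 (F): F=GRWR U=WWOW R=BBBR D=RYYG L=GYOG
After move 4 (F): F=WGRR U=WWGY R=OBWR D=BBYG L=GROY
After move 5 (R'): R=BROW U=WYGO F=WWRY D=BGYR B=GOBB
Query 1: F[1] = W
Query 2: R[1] = R
Query 3: U[2] = G
Query 4: L[2] = O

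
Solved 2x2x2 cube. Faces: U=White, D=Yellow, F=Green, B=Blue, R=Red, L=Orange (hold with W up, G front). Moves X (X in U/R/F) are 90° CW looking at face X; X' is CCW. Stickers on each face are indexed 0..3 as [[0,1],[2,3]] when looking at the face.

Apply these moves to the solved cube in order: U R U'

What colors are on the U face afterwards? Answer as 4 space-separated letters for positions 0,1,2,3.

After move 1 (U): U=WWWW F=RRGG R=BBRR B=OOBB L=GGOO
After move 2 (R): R=RBRB U=WRWG F=RYGY D=YBYO B=WOWB
After move 3 (U'): U=RGWW F=GGGY R=RYRB B=RBWB L=WOOO
Query: U face = RGWW

Answer: R G W W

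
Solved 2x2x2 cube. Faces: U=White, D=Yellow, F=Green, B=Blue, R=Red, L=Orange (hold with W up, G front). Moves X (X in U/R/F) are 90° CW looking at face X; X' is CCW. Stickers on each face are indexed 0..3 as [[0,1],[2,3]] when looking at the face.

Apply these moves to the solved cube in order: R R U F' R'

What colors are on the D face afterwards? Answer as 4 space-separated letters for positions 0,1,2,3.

Answer: B B Y G

Derivation:
After move 1 (R): R=RRRR U=WGWG F=GYGY D=YBYB B=WBWB
After move 2 (R): R=RRRR U=WYWY F=GBGB D=YWYW B=GBGB
After move 3 (U): U=WWYY F=RRGB R=GBRR B=OOGB L=GBOO
After move 4 (F'): F=RBRG U=WWGR R=WBYR D=BOYW L=GYOY
After move 5 (R'): R=BRWY U=WGGO F=RWRR D=BBYG B=WOOB
Query: D face = BBYG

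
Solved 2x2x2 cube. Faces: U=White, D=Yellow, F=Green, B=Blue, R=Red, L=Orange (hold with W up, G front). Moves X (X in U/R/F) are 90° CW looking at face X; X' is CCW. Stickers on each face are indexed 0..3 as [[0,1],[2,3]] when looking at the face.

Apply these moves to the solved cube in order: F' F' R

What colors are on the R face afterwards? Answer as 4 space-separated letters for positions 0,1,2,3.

Answer: O O R R

Derivation:
After move 1 (F'): F=GGGG U=WWRR R=YRYR D=OOYY L=OWOW
After move 2 (F'): F=GGGG U=WWYY R=OROR D=WWYY L=OROR
After move 3 (R): R=OORR U=WGYG F=GWGY D=WBYB B=YBWB
Query: R face = OORR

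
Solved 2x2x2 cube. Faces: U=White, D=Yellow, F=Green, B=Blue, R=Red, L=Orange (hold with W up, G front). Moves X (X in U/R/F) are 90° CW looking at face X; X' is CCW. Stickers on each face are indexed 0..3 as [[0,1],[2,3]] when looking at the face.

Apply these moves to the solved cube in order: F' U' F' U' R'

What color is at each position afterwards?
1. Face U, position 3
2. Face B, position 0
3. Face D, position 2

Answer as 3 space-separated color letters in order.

Answer: O Y Y

Derivation:
After move 1 (F'): F=GGGG U=WWRR R=YRYR D=OOYY L=OWOW
After move 2 (U'): U=WRWR F=OWGG R=GGYR B=YRBB L=BBOW
After move 3 (F'): F=WGOG U=WRGY R=OGOR D=BWYY L=BROW
After move 4 (U'): U=RYWG F=BROG R=WGOR B=OGBB L=YROW
After move 5 (R'): R=GRWO U=RBWO F=BYOG D=BRYG B=YGWB
Query 1: U[3] = O
Query 2: B[0] = Y
Query 3: D[2] = Y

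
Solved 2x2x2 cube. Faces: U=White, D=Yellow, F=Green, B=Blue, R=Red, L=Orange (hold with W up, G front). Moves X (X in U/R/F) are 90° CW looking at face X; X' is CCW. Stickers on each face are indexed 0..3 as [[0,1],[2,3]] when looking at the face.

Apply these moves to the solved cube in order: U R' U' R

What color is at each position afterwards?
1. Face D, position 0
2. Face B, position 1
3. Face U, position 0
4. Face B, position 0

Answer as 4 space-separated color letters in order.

After move 1 (U): U=WWWW F=RRGG R=BBRR B=OOBB L=GGOO
After move 2 (R'): R=BRBR U=WBWO F=RWGW D=YRYG B=YOYB
After move 3 (U'): U=BOWW F=GGGW R=RWBR B=BRYB L=YOOO
After move 4 (R): R=BRRW U=BGWW F=GRGG D=YYYB B=WROB
Query 1: D[0] = Y
Query 2: B[1] = R
Query 3: U[0] = B
Query 4: B[0] = W

Answer: Y R B W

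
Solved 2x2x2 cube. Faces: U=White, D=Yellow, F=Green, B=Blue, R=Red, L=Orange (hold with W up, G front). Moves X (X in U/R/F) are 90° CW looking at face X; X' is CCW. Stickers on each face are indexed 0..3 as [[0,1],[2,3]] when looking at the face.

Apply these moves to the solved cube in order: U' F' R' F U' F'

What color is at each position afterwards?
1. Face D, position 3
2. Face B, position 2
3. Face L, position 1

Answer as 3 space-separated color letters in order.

After move 1 (U'): U=WWWW F=OOGG R=GGRR B=RRBB L=BBOO
After move 2 (F'): F=OGOG U=WWGR R=YGYR D=BOYY L=BWOW
After move 3 (R'): R=GRYY U=WBGR F=OWOR D=BGYG B=YROB
After move 4 (F): F=OORW U=WBWW R=GRRY D=YGYG L=BBOG
After move 5 (U'): U=BWWW F=BBRW R=OORY B=GROB L=YROG
After move 6 (F'): F=BWBR U=BWOR R=GOYY D=RGYG L=YWOW
Query 1: D[3] = G
Query 2: B[2] = O
Query 3: L[1] = W

Answer: G O W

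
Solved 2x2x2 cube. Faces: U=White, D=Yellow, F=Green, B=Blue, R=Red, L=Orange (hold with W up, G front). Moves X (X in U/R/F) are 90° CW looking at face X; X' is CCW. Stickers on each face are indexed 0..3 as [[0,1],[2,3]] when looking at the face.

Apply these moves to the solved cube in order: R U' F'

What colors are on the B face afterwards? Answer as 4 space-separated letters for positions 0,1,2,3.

Answer: R R W B

Derivation:
After move 1 (R): R=RRRR U=WGWG F=GYGY D=YBYB B=WBWB
After move 2 (U'): U=GGWW F=OOGY R=GYRR B=RRWB L=WBOO
After move 3 (F'): F=OYOG U=GGGR R=BYYR D=BOYB L=WWOW
Query: B face = RRWB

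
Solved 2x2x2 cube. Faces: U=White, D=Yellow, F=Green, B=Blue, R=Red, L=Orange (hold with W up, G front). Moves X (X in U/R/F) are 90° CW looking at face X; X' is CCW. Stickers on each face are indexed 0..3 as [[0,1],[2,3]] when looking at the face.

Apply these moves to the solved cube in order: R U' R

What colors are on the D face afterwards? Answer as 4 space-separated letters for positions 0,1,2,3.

Answer: Y W Y R

Derivation:
After move 1 (R): R=RRRR U=WGWG F=GYGY D=YBYB B=WBWB
After move 2 (U'): U=GGWW F=OOGY R=GYRR B=RRWB L=WBOO
After move 3 (R): R=RGRY U=GOWY F=OBGB D=YWYR B=WRGB
Query: D face = YWYR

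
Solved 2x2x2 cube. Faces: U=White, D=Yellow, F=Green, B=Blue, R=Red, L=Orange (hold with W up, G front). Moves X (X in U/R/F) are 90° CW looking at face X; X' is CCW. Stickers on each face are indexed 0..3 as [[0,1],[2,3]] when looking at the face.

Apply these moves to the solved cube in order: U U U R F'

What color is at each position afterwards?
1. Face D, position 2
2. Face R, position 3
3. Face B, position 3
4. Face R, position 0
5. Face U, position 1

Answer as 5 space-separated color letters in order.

Answer: Y G B B O

Derivation:
After move 1 (U): U=WWWW F=RRGG R=BBRR B=OOBB L=GGOO
After move 2 (U): U=WWWW F=BBGG R=OORR B=GGBB L=RROO
After move 3 (U): U=WWWW F=OOGG R=GGRR B=RRBB L=BBOO
After move 4 (R): R=RGRG U=WOWG F=OYGY D=YBYR B=WRWB
After move 5 (F'): F=YYOG U=WORR R=BGYG D=BOYR L=BGOW
Query 1: D[2] = Y
Query 2: R[3] = G
Query 3: B[3] = B
Query 4: R[0] = B
Query 5: U[1] = O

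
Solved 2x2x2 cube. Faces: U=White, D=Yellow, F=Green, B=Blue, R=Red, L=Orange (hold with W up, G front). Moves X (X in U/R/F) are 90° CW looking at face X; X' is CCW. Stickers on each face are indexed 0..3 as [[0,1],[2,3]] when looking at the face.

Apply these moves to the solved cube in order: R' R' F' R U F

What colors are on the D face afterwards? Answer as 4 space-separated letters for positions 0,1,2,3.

After move 1 (R'): R=RRRR U=WBWB F=GWGW D=YGYG B=YBYB
After move 2 (R'): R=RRRR U=WYWY F=GBGB D=YWYW B=GBGB
After move 3 (F'): F=BBGG U=WYRR R=WRYR D=OOYW L=OYOW
After move 4 (R): R=YWRR U=WBRG F=BOGW D=OGYG B=RBYB
After move 5 (U): U=RWGB F=YWGW R=RBRR B=OYYB L=BOOW
After move 6 (F): F=GYWW U=RWWO R=GBBR D=RRYG L=BOOG
Query: D face = RRYG

Answer: R R Y G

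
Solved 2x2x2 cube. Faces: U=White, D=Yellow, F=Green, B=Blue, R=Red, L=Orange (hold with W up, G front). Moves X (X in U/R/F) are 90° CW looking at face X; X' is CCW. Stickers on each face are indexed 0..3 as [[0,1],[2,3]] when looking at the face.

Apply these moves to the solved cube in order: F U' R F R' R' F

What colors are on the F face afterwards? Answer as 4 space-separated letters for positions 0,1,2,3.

Answer: Y G O O

Derivation:
After move 1 (F): F=GGGG U=WWOO R=WRWR D=RRYY L=OYOY
After move 2 (U'): U=WOWO F=OYGG R=GGWR B=WRBB L=BBOY
After move 3 (R): R=WGRG U=WYWG F=ORGY D=RBYW B=OROB
After move 4 (F): F=GOYR U=WYYB R=WGGG D=RWYW L=BROB
After move 5 (R'): R=GGWG U=WOYO F=GYYB D=ROYR B=WRWB
After move 6 (R'): R=GGGW U=WWYW F=GOYO D=RYYB B=RROB
After move 7 (F): F=YGOO U=WWBR R=YGWW D=GGYB L=BROY
Query: F face = YGOO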